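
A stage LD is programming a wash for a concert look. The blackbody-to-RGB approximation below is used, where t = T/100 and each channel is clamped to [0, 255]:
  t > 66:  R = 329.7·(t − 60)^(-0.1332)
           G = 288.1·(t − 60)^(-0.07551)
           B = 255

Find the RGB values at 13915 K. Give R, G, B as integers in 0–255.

t = 13915/100 = 139.15; the t > 66 branch applies.
R = 329.7·(139.15 − 60)^(-0.1332) = 329.7·79.15^(-0.1332) = 329.7·0.55863 = 184.181.
G = 288.1·(139.15 − 60)^(-0.07551) = 288.1·79.15^(-0.07551) = 288.1·0.71887 = 207.105.
B = 255 by definition for t > 66.
Rounded: (184, 207, 255).

R=184, G=207, B=255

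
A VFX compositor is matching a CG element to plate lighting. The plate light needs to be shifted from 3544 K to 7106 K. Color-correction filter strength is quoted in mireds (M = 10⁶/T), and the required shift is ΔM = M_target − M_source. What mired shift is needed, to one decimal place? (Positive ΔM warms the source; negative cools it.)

-141.4 mireds

M_source = 10⁶/3544 = 282.167; M_target = 10⁶/7106 = 140.726.
ΔM = 140.726 − 282.167 = -141.441 → -141.4 mireds, a cooling shift.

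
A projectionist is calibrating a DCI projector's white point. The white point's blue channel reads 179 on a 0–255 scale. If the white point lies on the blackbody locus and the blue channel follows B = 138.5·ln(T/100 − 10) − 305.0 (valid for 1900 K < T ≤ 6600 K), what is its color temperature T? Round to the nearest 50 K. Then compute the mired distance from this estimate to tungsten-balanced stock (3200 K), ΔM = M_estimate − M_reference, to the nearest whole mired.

-80 mireds

ln(t − 10) = (179 + 305.0) / 138.5 = 3.4946.
t − 10 = e^3.4946 = 32.937, so t = 42.937.
T = 100·t = 4294 K → 4300 K to the nearest 50 K.
M_estimate = 10⁶/4300 = 232.56; M_reference = 10⁶/3200 = 312.50.
ΔM = 232.56 − 312.50 = -79.94 → -80 mireds.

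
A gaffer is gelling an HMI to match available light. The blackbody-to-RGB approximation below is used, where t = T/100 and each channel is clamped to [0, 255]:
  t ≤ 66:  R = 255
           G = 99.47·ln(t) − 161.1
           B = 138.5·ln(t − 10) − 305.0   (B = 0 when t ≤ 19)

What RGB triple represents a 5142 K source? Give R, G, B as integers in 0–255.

R=255, G=231, B=211

t = 5142/100 = 51.42; the t ≤ 66 branch applies.
R = 255 by definition for t ≤ 66.
G = 99.47·ln 51.42 − 161.1 = 99.47·3.9400 − 161.1 = 230.815.
B = 138.5·ln(51.42 − 10) − 305.0 = 138.5·ln 41.42 − 305.0 = 138.5·3.7238 − 305.0 = 210.741.
Rounded: (255, 231, 211).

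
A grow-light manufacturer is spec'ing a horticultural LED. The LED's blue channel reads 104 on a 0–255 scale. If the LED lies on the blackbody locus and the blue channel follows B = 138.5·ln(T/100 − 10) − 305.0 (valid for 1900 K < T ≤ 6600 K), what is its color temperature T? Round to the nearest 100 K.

ln(t − 10) = (104 + 305.0) / 138.5 = 2.9531.
t − 10 = e^2.9531 = 19.165, so t = 29.165.
T = 100·t = 2916 K → 2900 K to the nearest 100 K.

2900 K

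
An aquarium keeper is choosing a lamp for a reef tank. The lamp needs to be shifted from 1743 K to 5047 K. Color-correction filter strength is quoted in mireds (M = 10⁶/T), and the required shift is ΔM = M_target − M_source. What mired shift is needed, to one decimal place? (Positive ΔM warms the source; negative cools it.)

M_source = 10⁶/1743 = 573.723; M_target = 10⁶/5047 = 198.138.
ΔM = 198.138 − 573.723 = -375.586 → -375.6 mireds, a cooling shift.

-375.6 mireds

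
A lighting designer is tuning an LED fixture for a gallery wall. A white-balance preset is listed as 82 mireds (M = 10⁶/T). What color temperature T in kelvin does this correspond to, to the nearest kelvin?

12195 K

T = 10⁶ / 82 = 12195.12 K → 12195 K.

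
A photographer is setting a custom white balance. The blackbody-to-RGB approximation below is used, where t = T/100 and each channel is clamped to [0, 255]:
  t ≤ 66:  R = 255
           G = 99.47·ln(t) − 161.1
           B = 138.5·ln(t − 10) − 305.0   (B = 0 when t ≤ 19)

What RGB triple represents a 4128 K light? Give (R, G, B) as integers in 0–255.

(255, 209, 172)

t = 4128/100 = 41.28; the t ≤ 66 branch applies.
R = 255 by definition for t ≤ 66.
G = 99.47·ln 41.28 − 161.1 = 99.47·3.7204 − 161.1 = 208.966.
B = 138.5·ln(41.28 − 10) − 305.0 = 138.5·ln 31.28 − 305.0 = 138.5·3.4430 − 305.0 = 171.853.
Rounded: (255, 209, 172).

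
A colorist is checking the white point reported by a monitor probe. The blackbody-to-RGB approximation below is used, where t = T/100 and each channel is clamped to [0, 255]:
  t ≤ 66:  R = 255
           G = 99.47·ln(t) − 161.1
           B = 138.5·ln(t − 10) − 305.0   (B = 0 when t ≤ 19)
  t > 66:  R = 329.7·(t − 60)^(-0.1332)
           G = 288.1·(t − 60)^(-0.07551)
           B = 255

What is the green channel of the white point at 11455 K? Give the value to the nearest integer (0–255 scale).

t = 11455/100 = 114.55; the t > 66 branch applies.
G = 288.1·(114.55 − 60)^(-0.07551) = 288.1·54.55^(-0.07551) = 288.1·0.73936 = 213.009.
Rounded: 213.

213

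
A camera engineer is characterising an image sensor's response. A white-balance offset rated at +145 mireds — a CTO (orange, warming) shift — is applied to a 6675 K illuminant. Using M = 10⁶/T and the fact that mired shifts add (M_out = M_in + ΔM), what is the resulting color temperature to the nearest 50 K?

3400 K

M_in = 10⁶/6675 = 149.81 mireds.
M_out = 149.81 + (+145) = 294.81 mireds.
T_out = 10⁶/294.81 = 3392.0 K → 3400 K.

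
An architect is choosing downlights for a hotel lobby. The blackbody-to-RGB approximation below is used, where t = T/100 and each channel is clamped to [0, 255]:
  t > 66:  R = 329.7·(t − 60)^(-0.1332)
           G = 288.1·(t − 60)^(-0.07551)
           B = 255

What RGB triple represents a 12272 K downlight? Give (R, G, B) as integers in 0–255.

t = 12272/100 = 122.72; the t > 66 branch applies.
R = 329.7·(122.72 − 60)^(-0.1332) = 329.7·62.72^(-0.1332) = 329.7·0.57622 = 189.979.
G = 288.1·(122.72 − 60)^(-0.07551) = 288.1·62.72^(-0.07551) = 288.1·0.73161 = 210.776.
B = 255 by definition for t > 66.
Rounded: (190, 211, 255).

(190, 211, 255)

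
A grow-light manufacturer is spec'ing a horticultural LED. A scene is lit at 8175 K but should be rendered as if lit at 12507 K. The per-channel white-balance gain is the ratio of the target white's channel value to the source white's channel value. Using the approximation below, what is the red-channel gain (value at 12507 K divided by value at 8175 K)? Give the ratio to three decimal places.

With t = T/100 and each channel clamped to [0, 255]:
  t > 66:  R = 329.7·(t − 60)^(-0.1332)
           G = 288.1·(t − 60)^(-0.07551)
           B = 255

At 8175 K (t = 81.75):
  R = 329.7·(81.75 − 60)^(-0.1332) = 329.7·21.75^(-0.1332) = 329.7·0.66351 = 218.761.
At 12507 K (t = 125.07):
  R = 329.7·(125.07 − 60)^(-0.1332) = 329.7·65.07^(-0.1332) = 329.7·0.57340 = 189.050.
Gain = 189.050 / 218.761 = 0.8642 → 0.864.

0.864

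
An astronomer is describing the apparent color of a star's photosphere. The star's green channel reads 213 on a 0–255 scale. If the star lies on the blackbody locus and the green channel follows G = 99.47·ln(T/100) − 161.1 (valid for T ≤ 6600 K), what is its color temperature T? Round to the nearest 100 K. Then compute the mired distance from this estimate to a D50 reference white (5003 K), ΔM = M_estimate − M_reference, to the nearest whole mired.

+33 mireds

ln t = (213 + 161.1) / 99.47 = 3.7609.
t = e^3.7609 = 42.989.
T = 100·t = 4299 K → 4300 K to the nearest 100 K.
M_estimate = 10⁶/4300 = 232.56; M_reference = 10⁶/5003 = 199.88.
ΔM = 232.56 − 199.88 = 32.68 → +33 mireds.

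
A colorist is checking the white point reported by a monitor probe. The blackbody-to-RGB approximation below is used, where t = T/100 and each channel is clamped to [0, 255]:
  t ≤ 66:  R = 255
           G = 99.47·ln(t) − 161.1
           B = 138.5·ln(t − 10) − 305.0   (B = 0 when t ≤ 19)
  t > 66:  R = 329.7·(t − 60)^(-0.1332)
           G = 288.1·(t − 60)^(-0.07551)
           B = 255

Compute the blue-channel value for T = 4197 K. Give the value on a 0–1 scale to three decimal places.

t = 4197/100 = 41.97; the t ≤ 66 branch applies.
B = 138.5·ln(41.97 − 10) − 305.0 = 138.5·ln 31.97 − 305.0 = 138.5·3.4648 − 305.0 = 174.875.
On a 0–1 scale: 174.875/255 = 0.6858 → 0.686.

0.686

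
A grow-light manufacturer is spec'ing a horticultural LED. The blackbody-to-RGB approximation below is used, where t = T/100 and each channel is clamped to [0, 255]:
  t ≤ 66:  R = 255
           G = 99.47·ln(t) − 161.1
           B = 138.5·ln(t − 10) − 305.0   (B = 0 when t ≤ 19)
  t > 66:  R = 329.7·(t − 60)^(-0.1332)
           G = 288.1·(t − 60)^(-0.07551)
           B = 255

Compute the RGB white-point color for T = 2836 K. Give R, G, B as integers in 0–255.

R=255, G=172, B=98

t = 2836/100 = 28.36; the t ≤ 66 branch applies.
R = 255 by definition for t ≤ 66.
G = 99.47·ln 28.36 − 161.1 = 99.47·3.3450 − 161.1 = 171.625.
B = 138.5·ln(28.36 − 10) − 305.0 = 138.5·ln 18.36 − 305.0 = 138.5·2.9102 − 305.0 = 98.059.
Rounded: (255, 172, 98).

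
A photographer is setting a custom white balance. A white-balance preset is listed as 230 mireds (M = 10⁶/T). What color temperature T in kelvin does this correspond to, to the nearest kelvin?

T = 10⁶ / 230 = 4347.83 K → 4348 K.

4348 K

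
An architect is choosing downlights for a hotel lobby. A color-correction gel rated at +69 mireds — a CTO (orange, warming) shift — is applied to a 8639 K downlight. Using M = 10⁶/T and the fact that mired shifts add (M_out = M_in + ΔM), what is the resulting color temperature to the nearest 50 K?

M_in = 10⁶/8639 = 115.75 mireds.
M_out = 115.75 + (+69) = 184.75 mireds.
T_out = 10⁶/184.75 = 5412.6 K → 5400 K.

5400 K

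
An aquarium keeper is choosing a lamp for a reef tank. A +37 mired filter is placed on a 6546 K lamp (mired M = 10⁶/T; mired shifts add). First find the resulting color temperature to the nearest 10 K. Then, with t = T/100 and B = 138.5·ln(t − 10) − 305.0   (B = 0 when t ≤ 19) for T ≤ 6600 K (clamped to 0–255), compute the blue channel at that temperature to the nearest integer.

M_in = 10⁶/6546 = 152.77; M_out = 152.77 + (+37) = 189.77.
T_out = 10⁶/189.77 = 5269.7 K → 5270 K; t = 52.7.
B = 138.5·ln(52.7 − 10) − 305.0 = 138.5·ln 42.7 − 305.0 = 138.5·3.7542 − 305.0 = 214.957.
Rounded: 215.

215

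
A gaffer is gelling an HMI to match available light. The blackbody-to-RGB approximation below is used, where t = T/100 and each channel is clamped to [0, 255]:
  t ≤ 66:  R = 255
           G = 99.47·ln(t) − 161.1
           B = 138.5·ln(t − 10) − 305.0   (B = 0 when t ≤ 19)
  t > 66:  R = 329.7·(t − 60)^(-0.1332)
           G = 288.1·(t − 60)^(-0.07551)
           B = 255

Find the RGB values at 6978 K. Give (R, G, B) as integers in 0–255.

t = 6978/100 = 69.78; the t > 66 branch applies.
R = 329.7·(69.78 − 60)^(-0.1332) = 329.7·9.78^(-0.1332) = 329.7·0.73805 = 243.336.
G = 288.1·(69.78 − 60)^(-0.07551) = 288.1·9.78^(-0.07551) = 288.1·0.84182 = 242.528.
B = 255 by definition for t > 66.
Rounded: (243, 243, 255).

(243, 243, 255)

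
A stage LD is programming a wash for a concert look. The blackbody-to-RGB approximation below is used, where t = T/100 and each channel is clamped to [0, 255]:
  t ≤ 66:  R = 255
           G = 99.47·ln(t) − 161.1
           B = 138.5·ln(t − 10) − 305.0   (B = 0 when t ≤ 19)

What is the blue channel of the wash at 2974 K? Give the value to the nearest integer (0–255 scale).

108

t = 2974/100 = 29.74; the t ≤ 66 branch applies.
B = 138.5·ln(29.74 − 10) − 305.0 = 138.5·ln 19.74 − 305.0 = 138.5·2.9826 − 305.0 = 108.097.
Rounded: 108.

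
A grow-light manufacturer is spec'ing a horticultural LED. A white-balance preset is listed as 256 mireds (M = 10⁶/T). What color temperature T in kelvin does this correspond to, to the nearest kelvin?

T = 10⁶ / 256 = 3906.25 K → 3906 K.

3906 K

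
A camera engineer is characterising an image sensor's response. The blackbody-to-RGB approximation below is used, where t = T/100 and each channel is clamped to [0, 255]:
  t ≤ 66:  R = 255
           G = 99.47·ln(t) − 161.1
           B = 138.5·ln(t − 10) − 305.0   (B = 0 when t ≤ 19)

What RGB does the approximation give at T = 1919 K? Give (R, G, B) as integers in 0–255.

(255, 133, 2)

t = 1919/100 = 19.19; the t ≤ 66 branch applies.
R = 255 by definition for t ≤ 66.
G = 99.47·ln 19.19 − 161.1 = 99.47·2.9544 − 161.1 = 132.773.
B = 138.5·ln(19.19 − 10) − 305.0 = 138.5·ln 9.19 − 305.0 = 138.5·2.2181 − 305.0 = 2.209.
Rounded: (255, 133, 2).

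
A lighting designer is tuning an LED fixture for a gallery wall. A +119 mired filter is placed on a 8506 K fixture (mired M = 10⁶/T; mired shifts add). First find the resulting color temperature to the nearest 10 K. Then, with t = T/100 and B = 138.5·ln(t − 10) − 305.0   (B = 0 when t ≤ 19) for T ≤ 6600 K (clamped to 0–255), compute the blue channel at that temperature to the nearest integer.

176

M_in = 10⁶/8506 = 117.56; M_out = 117.56 + (+119) = 236.56.
T_out = 10⁶/236.56 = 4227.2 K → 4230 K; t = 42.3.
B = 138.5·ln(42.3 − 10) − 305.0 = 138.5·ln 32.3 − 305.0 = 138.5·3.4751 − 305.0 = 176.297.
Rounded: 176.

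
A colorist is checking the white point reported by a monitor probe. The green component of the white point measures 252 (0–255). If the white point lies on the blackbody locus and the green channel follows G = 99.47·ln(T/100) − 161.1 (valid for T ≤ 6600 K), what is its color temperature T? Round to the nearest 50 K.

ln t = (252 + 161.1) / 99.47 = 4.1530.
t = e^4.1530 = 63.625.
T = 100·t = 6363 K → 6350 K to the nearest 50 K.

6350 K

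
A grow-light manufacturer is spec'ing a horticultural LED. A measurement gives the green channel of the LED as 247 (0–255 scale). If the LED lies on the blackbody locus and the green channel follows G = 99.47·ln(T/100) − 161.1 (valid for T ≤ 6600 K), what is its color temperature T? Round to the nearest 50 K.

ln t = (247 + 161.1) / 99.47 = 4.1027.
t = e^4.1027 = 60.506.
T = 100·t = 6051 K → 6050 K to the nearest 50 K.

6050 K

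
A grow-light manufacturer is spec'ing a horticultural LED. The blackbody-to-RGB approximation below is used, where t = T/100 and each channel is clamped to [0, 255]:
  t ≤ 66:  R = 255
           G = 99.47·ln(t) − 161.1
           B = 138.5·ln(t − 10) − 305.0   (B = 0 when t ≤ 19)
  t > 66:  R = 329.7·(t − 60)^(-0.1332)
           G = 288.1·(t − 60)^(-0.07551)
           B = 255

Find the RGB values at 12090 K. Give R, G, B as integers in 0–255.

t = 12090/100 = 120.9; the t > 66 branch applies.
R = 329.7·(120.9 − 60)^(-0.1332) = 329.7·60.9^(-0.1332) = 329.7·0.57848 = 190.725.
G = 288.1·(120.9 − 60)^(-0.07551) = 288.1·60.9^(-0.07551) = 288.1·0.73324 = 211.245.
B = 255 by definition for t > 66.
Rounded: (191, 211, 255).

R=191, G=211, B=255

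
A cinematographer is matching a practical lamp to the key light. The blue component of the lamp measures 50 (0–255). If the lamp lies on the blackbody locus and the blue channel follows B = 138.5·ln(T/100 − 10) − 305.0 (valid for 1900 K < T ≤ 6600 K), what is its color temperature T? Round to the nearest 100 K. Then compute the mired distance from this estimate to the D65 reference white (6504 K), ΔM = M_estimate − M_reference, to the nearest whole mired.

ln(t − 10) = (50 + 305.0) / 138.5 = 2.5632.
t − 10 = e^2.5632 = 12.977, so t = 22.977.
T = 100·t = 2298 K → 2300 K to the nearest 100 K.
M_estimate = 10⁶/2300 = 434.78; M_reference = 10⁶/6504 = 153.75.
ΔM = 434.78 − 153.75 = 281.03 → +281 mireds.

+281 mireds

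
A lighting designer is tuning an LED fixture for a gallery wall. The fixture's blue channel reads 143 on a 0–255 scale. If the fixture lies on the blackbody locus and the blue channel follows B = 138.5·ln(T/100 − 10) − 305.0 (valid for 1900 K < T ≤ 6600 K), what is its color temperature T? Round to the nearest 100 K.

ln(t − 10) = (143 + 305.0) / 138.5 = 3.2347.
t − 10 = e^3.2347 = 25.398, so t = 35.398.
T = 100·t = 3540 K → 3500 K to the nearest 100 K.

3500 K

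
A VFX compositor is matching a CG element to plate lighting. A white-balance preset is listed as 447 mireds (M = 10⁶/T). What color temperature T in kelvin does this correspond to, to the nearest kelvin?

T = 10⁶ / 447 = 2237.14 K → 2237 K.

2237 K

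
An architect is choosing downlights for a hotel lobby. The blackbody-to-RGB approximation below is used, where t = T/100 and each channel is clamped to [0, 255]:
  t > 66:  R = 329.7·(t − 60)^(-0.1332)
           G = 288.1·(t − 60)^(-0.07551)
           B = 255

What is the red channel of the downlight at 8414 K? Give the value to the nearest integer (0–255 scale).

216

t = 8414/100 = 84.14; the t > 66 branch applies.
R = 329.7·(84.14 − 60)^(-0.1332) = 329.7·24.14^(-0.1332) = 329.7·0.65436 = 215.744.
Rounded: 216.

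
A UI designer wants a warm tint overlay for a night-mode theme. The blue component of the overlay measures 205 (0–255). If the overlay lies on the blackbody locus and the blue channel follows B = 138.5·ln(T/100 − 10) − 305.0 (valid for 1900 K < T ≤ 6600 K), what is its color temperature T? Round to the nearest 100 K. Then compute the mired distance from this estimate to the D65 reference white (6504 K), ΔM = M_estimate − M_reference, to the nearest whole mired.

+46 mireds

ln(t − 10) = (205 + 305.0) / 138.5 = 3.6823.
t − 10 = e^3.6823 = 39.738, so t = 49.738.
T = 100·t = 4974 K → 5000 K to the nearest 100 K.
M_estimate = 10⁶/5000 = 200.00; M_reference = 10⁶/6504 = 153.75.
ΔM = 200.00 − 153.75 = 46.25 → +46 mireds.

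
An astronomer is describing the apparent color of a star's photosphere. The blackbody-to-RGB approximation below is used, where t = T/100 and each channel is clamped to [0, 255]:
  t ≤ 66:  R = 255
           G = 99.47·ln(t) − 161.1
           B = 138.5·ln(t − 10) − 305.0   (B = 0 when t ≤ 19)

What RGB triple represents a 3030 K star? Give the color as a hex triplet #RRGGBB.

#FFB270

t = 3030/100 = 30.3; the t ≤ 66 branch applies.
R = 255 by definition for t ≤ 66.
G = 99.47·ln 30.3 − 161.1 = 99.47·3.4111 − 161.1 = 178.207.
B = 138.5·ln(30.3 − 10) − 305.0 = 138.5·ln 20.3 − 305.0 = 138.5·3.0106 − 305.0 = 111.971.
Rounded: (255, 178, 112).
In hex: #FFB270.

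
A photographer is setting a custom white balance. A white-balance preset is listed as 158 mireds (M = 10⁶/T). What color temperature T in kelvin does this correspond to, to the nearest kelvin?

6329 K

T = 10⁶ / 158 = 6329.11 K → 6329 K.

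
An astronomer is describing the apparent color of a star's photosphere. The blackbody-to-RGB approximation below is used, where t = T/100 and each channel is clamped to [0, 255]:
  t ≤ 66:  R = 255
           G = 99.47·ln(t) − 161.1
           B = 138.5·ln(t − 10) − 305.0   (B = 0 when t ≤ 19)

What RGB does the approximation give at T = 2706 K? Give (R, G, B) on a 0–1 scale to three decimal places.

(1.000, 0.655, 0.345)

t = 2706/100 = 27.06; the t ≤ 66 branch applies.
R = 255 by definition for t ≤ 66.
G = 99.47·ln 27.06 − 161.1 = 99.47·3.2981 − 161.1 = 166.958.
B = 138.5·ln(27.06 − 10) − 305.0 = 138.5·ln 17.06 − 305.0 = 138.5·2.8367 − 305.0 = 87.888.
Dividing each by 255: (1.0000, 0.6547, 0.3447) → (1.000, 0.655, 0.345).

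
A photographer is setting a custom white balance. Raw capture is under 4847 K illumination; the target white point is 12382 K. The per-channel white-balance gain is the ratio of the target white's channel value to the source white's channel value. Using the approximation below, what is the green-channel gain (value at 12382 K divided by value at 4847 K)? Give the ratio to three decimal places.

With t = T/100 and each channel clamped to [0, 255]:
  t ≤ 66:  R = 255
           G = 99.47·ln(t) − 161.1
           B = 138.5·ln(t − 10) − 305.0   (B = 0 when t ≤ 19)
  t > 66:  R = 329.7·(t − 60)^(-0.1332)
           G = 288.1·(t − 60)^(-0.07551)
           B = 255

0.936

At 4847 K (t = 48.47):
  G = 99.47·ln 48.47 − 161.1 = 99.47·3.8809 − 161.1 = 224.938.
At 12382 K (t = 123.82):
  G = 288.1·(123.82 − 60)^(-0.07551) = 288.1·63.82^(-0.07551) = 288.1·0.73065 = 210.499.
Gain = 210.499 / 224.938 = 0.9358 → 0.936.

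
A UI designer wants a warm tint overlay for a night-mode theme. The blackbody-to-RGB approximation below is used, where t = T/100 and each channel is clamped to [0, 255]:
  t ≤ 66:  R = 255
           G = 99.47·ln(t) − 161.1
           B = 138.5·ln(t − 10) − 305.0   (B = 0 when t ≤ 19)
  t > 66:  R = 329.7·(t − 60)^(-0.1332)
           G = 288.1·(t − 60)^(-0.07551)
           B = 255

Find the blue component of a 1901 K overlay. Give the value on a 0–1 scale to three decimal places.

t = 1901/100 = 19.01; the t ≤ 66 branch applies.
B = 138.5·ln(19.01 − 10) − 305.0 = 138.5·ln 9.01 − 305.0 = 138.5·2.1983 − 305.0 = -0.531 → clamped to 0.
On a 0–1 scale: 0.000/255 = 0.0000 → 0.000.

0.000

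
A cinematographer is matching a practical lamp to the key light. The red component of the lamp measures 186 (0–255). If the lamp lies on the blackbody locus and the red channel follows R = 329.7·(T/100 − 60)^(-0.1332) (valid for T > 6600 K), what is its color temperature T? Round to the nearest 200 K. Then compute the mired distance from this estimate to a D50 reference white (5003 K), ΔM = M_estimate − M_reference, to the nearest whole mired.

-125 mireds

(t − 60)^(-0.1332) = 186/329.7 = 0.56415.
t − 60 = 0.56415^(1/-0.1332) = 0.56415^(-7.508) = 73.521, so t = 133.521.
T = 100·t = 13352 K → 13400 K to the nearest 200 K.
M_estimate = 10⁶/13400 = 74.63; M_reference = 10⁶/5003 = 199.88.
ΔM = 74.63 − 199.88 = -125.25 → -125 mireds.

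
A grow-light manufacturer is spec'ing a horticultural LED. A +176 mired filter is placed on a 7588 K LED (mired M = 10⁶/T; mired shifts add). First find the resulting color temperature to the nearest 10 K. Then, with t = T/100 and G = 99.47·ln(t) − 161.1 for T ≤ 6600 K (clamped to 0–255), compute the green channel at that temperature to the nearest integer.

185

M_in = 10⁶/7588 = 131.79; M_out = 131.79 + (+176) = 307.79.
T_out = 10⁶/307.79 = 3249.0 K → 3250 K; t = 32.5.
G = 99.47·ln 32.5 − 161.1 = 99.47·3.4812 − 161.1 = 185.179.
Rounded: 185.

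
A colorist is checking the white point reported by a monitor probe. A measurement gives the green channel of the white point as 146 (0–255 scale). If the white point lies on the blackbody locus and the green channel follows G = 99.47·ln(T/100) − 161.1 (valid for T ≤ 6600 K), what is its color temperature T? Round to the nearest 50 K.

ln t = (146 + 161.1) / 99.47 = 3.0874.
t = e^3.0874 = 21.919.
T = 100·t = 2192 K → 2200 K to the nearest 50 K.

2200 K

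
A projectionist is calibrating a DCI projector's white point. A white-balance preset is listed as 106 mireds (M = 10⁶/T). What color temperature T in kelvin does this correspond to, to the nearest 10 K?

T = 10⁶ / 106 = 9433.96 K → 9430 K.

9430 K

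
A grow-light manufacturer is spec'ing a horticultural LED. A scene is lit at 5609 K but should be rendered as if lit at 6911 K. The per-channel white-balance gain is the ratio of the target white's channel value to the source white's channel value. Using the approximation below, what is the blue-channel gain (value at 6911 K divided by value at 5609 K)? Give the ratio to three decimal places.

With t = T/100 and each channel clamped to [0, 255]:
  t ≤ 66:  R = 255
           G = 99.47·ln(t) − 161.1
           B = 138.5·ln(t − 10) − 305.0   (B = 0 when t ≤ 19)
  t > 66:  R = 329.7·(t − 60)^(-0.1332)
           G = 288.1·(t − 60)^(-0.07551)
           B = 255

1.131

At 5609 K (t = 56.09):
  B = 138.5·ln(56.09 − 10) − 305.0 = 138.5·ln 46.09 − 305.0 = 138.5·3.8306 − 305.0 = 225.538.
At 6911 K (t = 69.11):
  B = 255 by definition for t > 66.
Gain = 255.000 / 225.538 = 1.1306 → 1.131.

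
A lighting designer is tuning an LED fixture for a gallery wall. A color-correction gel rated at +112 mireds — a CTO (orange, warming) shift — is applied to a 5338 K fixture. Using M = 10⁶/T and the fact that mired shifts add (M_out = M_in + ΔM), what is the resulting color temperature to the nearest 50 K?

3350 K

M_in = 10⁶/5338 = 187.34 mireds.
M_out = 187.34 + (+112) = 299.34 mireds.
T_out = 10⁶/299.34 = 3340.7 K → 3350 K.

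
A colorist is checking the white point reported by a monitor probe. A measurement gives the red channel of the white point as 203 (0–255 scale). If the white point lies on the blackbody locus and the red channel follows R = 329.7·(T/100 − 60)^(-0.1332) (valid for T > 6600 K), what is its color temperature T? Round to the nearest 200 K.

9800 K

(t − 60)^(-0.1332) = 203/329.7 = 0.61571.
t − 60 = 0.61571^(1/-0.1332) = 0.61571^(-7.508) = 38.129, so t = 98.129.
T = 100·t = 9813 K → 9800 K to the nearest 200 K.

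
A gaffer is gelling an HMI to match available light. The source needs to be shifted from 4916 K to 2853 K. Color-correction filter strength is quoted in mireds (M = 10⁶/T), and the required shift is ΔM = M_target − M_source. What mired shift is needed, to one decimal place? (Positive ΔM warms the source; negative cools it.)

+147.1 mireds

M_source = 10⁶/4916 = 203.417; M_target = 10⁶/2853 = 350.508.
ΔM = 350.508 − 203.417 = 147.091 → +147.1 mireds, a warming shift.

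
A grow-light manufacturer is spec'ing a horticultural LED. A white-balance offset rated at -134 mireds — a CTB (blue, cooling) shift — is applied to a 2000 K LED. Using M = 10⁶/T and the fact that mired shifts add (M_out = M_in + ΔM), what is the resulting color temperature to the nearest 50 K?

2750 K

M_in = 10⁶/2000 = 500.00 mireds.
M_out = 500.00 + (-134) = 366.00 mireds.
T_out = 10⁶/366.00 = 2732.2 K → 2750 K.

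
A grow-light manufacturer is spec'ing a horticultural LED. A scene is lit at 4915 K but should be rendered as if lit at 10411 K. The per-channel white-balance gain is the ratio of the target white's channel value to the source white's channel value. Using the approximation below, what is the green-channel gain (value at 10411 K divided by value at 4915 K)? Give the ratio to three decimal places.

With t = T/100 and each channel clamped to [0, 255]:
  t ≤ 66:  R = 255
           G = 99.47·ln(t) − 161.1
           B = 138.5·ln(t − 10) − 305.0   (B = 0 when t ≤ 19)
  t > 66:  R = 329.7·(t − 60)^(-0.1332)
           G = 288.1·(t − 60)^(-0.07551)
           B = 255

0.956

At 4915 K (t = 49.15):
  G = 99.47·ln 49.15 − 161.1 = 99.47·3.8949 − 161.1 = 226.323.
At 10411 K (t = 104.11):
  G = 288.1·(104.11 − 60)^(-0.07551) = 288.1·44.11^(-0.07551) = 288.1·0.75131 = 216.453.
Gain = 216.453 / 226.323 = 0.9564 → 0.956.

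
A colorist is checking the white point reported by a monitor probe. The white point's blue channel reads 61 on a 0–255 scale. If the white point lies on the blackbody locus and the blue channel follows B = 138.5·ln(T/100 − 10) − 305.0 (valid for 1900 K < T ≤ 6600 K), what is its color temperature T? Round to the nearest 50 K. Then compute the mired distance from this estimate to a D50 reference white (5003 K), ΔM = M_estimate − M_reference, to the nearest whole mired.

+217 mireds

ln(t − 10) = (61 + 305.0) / 138.5 = 2.6426.
t − 10 = e^2.6426 = 14.050, so t = 24.050.
T = 100·t = 2405 K → 2400 K to the nearest 50 K.
M_estimate = 10⁶/2400 = 416.67; M_reference = 10⁶/5003 = 199.88.
ΔM = 416.67 − 199.88 = 216.79 → +217 mireds.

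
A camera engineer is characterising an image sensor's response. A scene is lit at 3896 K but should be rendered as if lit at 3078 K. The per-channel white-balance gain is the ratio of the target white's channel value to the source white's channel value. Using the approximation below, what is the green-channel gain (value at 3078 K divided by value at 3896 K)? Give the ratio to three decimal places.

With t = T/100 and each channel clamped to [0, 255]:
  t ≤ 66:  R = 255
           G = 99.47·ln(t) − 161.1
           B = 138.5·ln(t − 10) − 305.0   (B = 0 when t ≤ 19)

0.885

At 3896 K (t = 38.96):
  G = 99.47·ln 38.96 − 161.1 = 99.47·3.6625 − 161.1 = 203.212.
At 3078 K (t = 30.78):
  G = 99.47·ln 30.78 − 161.1 = 99.47·3.4269 − 161.1 = 179.770.
Gain = 179.770 / 203.212 = 0.8846 → 0.885.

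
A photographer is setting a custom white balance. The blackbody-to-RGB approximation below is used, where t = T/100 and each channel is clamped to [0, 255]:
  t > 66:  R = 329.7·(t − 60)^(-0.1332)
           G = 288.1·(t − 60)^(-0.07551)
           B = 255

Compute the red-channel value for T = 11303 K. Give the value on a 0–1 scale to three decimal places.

t = 11303/100 = 113.03; the t > 66 branch applies.
R = 329.7·(113.03 − 60)^(-0.1332) = 329.7·53.03^(-0.1332) = 329.7·0.58924 = 194.273.
On a 0–1 scale: 194.273/255 = 0.7619 → 0.762.

0.762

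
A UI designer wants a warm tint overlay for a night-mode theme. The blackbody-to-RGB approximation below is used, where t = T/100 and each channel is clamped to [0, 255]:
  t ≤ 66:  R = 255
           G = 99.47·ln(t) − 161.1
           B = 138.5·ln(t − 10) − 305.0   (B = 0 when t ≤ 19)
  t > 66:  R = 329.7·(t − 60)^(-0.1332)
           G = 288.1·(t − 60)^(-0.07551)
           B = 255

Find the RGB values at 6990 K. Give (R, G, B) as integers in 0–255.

(243, 242, 255)

t = 6990/100 = 69.9; the t > 66 branch applies.
R = 329.7·(69.9 − 60)^(-0.1332) = 329.7·9.9^(-0.1332) = 329.7·0.73685 = 242.941.
G = 288.1·(69.9 − 60)^(-0.07551) = 288.1·9.9^(-0.07551) = 288.1·0.84105 = 242.305.
B = 255 by definition for t > 66.
Rounded: (243, 242, 255).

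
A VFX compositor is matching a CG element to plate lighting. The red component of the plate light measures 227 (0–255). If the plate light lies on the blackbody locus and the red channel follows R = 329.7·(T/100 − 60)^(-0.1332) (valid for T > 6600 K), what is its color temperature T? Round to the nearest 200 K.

7600 K

(t − 60)^(-0.1332) = 227/329.7 = 0.68850.
t − 60 = 0.68850^(1/-0.1332) = 0.68850^(-7.508) = 16.478, so t = 76.478.
T = 100·t = 7648 K → 7600 K to the nearest 200 K.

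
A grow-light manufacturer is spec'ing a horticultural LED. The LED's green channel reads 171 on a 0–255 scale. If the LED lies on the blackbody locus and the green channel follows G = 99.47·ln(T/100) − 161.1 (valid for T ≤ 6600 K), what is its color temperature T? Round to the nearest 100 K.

ln t = (171 + 161.1) / 99.47 = 3.3387.
t = e^3.3387 = 28.182.
T = 100·t = 2818 K → 2800 K to the nearest 100 K.

2800 K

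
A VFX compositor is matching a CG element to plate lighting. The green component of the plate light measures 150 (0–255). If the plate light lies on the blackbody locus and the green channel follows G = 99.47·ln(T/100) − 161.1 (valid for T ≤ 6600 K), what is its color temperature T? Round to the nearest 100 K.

2300 K

ln t = (150 + 161.1) / 99.47 = 3.1276.
t = e^3.1276 = 22.819.
T = 100·t = 2282 K → 2300 K to the nearest 100 K.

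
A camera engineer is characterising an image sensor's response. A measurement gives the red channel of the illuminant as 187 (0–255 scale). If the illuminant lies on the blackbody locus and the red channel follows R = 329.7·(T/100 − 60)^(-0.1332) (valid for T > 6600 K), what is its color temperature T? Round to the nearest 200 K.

13000 K

(t − 60)^(-0.1332) = 187/329.7 = 0.56718.
t − 60 = 0.56718^(1/-0.1332) = 0.56718^(-7.508) = 70.620, so t = 130.620.
T = 100·t = 13062 K → 13000 K to the nearest 200 K.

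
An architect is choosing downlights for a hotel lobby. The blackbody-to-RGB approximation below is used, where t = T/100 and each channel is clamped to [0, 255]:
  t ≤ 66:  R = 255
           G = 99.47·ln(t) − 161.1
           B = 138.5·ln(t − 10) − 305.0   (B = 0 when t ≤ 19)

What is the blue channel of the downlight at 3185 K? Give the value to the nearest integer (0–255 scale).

t = 3185/100 = 31.85; the t ≤ 66 branch applies.
B = 138.5·ln(31.85 − 10) − 305.0 = 138.5·ln 21.85 − 305.0 = 138.5·3.0842 − 305.0 = 122.162.
Rounded: 122.

122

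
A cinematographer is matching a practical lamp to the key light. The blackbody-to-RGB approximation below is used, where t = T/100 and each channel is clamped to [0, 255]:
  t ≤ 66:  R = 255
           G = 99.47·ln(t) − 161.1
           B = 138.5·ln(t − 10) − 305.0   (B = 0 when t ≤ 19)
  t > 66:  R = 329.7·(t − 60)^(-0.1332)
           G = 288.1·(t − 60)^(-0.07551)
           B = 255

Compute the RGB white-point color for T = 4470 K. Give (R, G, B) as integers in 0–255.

(255, 217, 186)

t = 4470/100 = 44.7; the t ≤ 66 branch applies.
R = 255 by definition for t ≤ 66.
G = 99.47·ln 44.7 − 161.1 = 99.47·3.8000 − 161.1 = 216.883.
B = 138.5·ln(44.7 − 10) − 305.0 = 138.5·ln 34.7 − 305.0 = 138.5·3.5467 − 305.0 = 186.223.
Rounded: (255, 217, 186).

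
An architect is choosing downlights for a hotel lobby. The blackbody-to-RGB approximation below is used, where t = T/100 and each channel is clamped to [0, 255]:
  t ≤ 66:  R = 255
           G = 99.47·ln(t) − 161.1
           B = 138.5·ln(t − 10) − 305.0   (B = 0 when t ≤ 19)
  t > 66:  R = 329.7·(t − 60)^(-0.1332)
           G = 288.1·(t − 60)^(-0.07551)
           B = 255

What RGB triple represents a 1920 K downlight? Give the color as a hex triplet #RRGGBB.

#FF8502

t = 1920/100 = 19.2; the t ≤ 66 branch applies.
R = 255 by definition for t ≤ 66.
G = 99.47·ln 19.2 − 161.1 = 99.47·2.9549 − 161.1 = 132.825.
B = 138.5·ln(19.2 − 10) − 305.0 = 138.5·ln 9.2 − 305.0 = 138.5·2.2192 − 305.0 = 2.360.
Rounded: (255, 133, 2).
In hex: #FF8502.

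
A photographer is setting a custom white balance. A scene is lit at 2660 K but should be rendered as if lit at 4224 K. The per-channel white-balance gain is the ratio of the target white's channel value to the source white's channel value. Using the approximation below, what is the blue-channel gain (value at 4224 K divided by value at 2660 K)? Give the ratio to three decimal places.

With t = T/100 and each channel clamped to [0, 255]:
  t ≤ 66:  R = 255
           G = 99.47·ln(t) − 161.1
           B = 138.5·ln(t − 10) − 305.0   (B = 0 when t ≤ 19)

2.093

At 2660 K (t = 26.6):
  B = 138.5·ln(26.6 − 10) − 305.0 = 138.5·ln 16.6 − 305.0 = 138.5·2.8094 − 305.0 = 84.102.
At 4224 K (t = 42.24):
  B = 138.5·ln(42.24 − 10) − 305.0 = 138.5·ln 32.24 − 305.0 = 138.5·3.4732 − 305.0 = 176.039.
Gain = 176.039 / 84.102 = 2.0932 → 2.093.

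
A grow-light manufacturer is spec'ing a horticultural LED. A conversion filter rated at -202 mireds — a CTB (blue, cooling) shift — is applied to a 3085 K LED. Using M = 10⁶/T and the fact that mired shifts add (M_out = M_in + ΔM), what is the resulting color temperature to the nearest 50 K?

8200 K

M_in = 10⁶/3085 = 324.15 mireds.
M_out = 324.15 + (-202) = 122.15 mireds.
T_out = 10⁶/122.15 = 8186.7 K → 8200 K.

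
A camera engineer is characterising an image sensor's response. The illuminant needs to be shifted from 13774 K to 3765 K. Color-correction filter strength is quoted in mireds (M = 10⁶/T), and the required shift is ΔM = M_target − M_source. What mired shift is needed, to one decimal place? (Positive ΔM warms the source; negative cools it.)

M_source = 10⁶/13774 = 72.601; M_target = 10⁶/3765 = 265.604.
ΔM = 265.604 − 72.601 = 193.004 → +193.0 mireds, a warming shift.

+193.0 mireds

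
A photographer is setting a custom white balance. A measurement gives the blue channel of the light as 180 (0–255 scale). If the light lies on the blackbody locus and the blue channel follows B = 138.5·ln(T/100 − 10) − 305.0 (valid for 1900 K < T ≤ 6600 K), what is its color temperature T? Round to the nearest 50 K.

ln(t − 10) = (180 + 305.0) / 138.5 = 3.5018.
t − 10 = e^3.5018 = 33.175, so t = 43.175.
T = 100·t = 4318 K → 4300 K to the nearest 50 K.

4300 K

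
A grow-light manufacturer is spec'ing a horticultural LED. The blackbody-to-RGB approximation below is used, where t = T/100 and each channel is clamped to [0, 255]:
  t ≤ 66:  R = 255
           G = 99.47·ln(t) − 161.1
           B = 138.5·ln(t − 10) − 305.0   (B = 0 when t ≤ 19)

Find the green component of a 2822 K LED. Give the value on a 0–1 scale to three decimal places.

0.671

t = 2822/100 = 28.22; the t ≤ 66 branch applies.
G = 99.47·ln 28.22 − 161.1 = 99.47·3.3400 − 161.1 = 171.133.
On a 0–1 scale: 171.133/255 = 0.6711 → 0.671.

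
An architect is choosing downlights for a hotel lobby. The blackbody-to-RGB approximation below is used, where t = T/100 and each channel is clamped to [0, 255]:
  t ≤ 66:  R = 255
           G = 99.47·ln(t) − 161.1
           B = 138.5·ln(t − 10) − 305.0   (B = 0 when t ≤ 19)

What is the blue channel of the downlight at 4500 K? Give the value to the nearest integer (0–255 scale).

187

t = 4500/100 = 45; the t ≤ 66 branch applies.
B = 138.5·ln(45 − 10) − 305.0 = 138.5·ln 35 − 305.0 = 138.5·3.5553 − 305.0 = 187.416.
Rounded: 187.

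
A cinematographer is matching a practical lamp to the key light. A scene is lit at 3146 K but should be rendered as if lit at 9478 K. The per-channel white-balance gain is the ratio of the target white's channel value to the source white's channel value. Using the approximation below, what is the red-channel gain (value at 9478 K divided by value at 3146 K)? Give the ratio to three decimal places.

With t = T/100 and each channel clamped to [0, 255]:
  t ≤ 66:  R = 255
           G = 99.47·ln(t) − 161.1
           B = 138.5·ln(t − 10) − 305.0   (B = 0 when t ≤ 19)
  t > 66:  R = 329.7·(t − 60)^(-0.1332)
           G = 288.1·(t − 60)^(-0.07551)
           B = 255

At 3146 K (t = 31.46):
  R = 255 by definition for t ≤ 66.
At 9478 K (t = 94.78):
  R = 329.7·(94.78 − 60)^(-0.1332) = 329.7·34.78^(-0.1332) = 329.7·0.62330 = 205.501.
Gain = 205.501 / 255.000 = 0.8059 → 0.806.

0.806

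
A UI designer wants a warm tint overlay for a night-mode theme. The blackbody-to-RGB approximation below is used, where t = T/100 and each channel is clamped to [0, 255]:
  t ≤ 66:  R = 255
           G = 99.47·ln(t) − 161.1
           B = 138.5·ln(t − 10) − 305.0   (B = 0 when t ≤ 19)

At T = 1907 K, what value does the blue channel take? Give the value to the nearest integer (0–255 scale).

t = 1907/100 = 19.07; the t ≤ 66 branch applies.
B = 138.5·ln(19.07 − 10) − 305.0 = 138.5·ln 9.07 − 305.0 = 138.5·2.2050 − 305.0 = 0.389.
Rounded: 0.

0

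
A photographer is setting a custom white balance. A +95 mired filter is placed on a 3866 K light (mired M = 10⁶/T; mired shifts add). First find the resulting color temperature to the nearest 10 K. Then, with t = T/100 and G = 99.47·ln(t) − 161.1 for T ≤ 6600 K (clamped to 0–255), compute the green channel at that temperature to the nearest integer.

171

M_in = 10⁶/3866 = 258.67; M_out = 258.67 + (+95) = 353.67.
T_out = 10⁶/353.67 = 2827.5 K → 2830 K; t = 28.3.
G = 99.47·ln 28.3 − 161.1 = 99.47·3.3429 − 161.1 = 171.414.
Rounded: 171.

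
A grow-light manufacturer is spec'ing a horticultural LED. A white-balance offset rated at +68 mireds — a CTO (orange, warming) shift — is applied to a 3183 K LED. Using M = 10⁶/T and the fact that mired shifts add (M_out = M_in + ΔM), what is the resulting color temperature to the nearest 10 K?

2620 K

M_in = 10⁶/3183 = 314.17 mireds.
M_out = 314.17 + (+68) = 382.17 mireds.
T_out = 10⁶/382.17 = 2616.6 K → 2620 K.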